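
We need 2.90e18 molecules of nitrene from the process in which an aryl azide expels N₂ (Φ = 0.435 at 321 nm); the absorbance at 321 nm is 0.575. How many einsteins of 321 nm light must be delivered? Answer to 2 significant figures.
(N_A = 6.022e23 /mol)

Product: 2.90e18 / 6.022e23 = 4.816e-6 mol.
Photons that must be absorbed: 4.816e-6 / 0.435 = 1.107e-5 mol.
Fraction absorbed: 1 − 10^(−0.575) = 0.7339.
Incident photons needed: 1.107e-5 / 0.7339 = 1.508e-5 mol.

1.5e-5 einstein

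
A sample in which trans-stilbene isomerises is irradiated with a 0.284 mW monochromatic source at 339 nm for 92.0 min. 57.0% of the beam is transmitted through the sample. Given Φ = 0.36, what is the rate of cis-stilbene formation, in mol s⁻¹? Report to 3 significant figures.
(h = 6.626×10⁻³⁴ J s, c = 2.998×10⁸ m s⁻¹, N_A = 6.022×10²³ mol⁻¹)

Photon energy at 339 nm: hc/λ = (6.626×10⁻³⁴)(2.998×10⁸)/(339×10⁻⁹) = 5.860×10⁻¹⁹ J.
Energy delivered: (0.284 mW)(5520 s) = 1.568 J.
Photons incident: 1.568 / 5.860×10⁻¹⁹ = 2.676×10¹⁸, i.e. 2.676×10¹⁸/6.022×10²³ = 4.444×10⁻⁶ mol.
Fraction absorbed: 1 − 57.0/100 = 0.4300.
Photons absorbed: 0.4300 × 4.444×10⁻⁶ = 1.911×10⁻⁶ mol.
Product formed: 0.36 × 1.911×10⁻⁶ = 6.880×10⁻⁷ mol.
Rate: 6.880×10⁻⁷ / 5520 s = 1.25×10⁻¹⁰ mol s⁻¹.

1.25×10⁻¹⁰ mol s⁻¹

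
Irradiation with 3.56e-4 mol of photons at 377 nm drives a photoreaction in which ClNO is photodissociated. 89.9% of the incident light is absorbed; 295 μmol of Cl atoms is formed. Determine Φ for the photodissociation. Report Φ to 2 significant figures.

Φ = 0.92

Product: 295 μmol = 2.95e-4 mol.
Photons absorbed: 0.899 × 3.56e-4 = 3.200e-4 mol.
Φ = 2.95e-4 mol / 3.200e-4 mol photons = 0.92.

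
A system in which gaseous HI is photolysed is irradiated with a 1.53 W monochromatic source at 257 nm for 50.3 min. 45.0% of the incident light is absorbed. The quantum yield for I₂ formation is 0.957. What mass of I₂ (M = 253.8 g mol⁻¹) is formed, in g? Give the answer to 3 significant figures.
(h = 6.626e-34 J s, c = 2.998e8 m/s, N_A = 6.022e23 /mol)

Photon energy at 257 nm: hc/λ = (6.626e-34)(2.998e8)/(257e-9) = 7.729e-19 J.
Energy delivered: (1.53 W)(3018 s) = 4618 J.
Photons incident: 4618 / 7.729e-19 = 5.975e21, i.e. 5.975e21/6.022e23 = 0.009922 mol.
Photons absorbed: 0.450 × 0.009922 = 0.004465 mol.
Product: Φ × n_abs = 0.957 × 0.004465 = 0.004273 mol.
Mass: 0.004273 × 253.8 = 1.084 g = 1.08 g.

1.08 g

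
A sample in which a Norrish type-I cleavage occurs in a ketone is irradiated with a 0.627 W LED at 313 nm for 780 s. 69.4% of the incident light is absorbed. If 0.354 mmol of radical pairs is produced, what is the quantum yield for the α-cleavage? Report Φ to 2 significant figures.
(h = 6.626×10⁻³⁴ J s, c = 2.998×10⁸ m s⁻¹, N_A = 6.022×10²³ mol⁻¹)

Φ = 0.40

Product: 0.354 mmol = 3.54×10⁻⁴ mol.
Photon energy at 313 nm: hc/λ = (6.626×10⁻³⁴)(2.998×10⁸)/(313×10⁻⁹) = 6.347×10⁻¹⁹ J.
Energy delivered: (0.627 W)(780 s) = 489.1 J.
Photons incident: 489.1 / 6.347×10⁻¹⁹ = 7.706×10²⁰, i.e. 7.706×10²⁰/6.022×10²³ = 0.001280 mol.
Photons absorbed: 0.694 × 0.001280 = 8.883×10⁻⁴ mol.
Φ = 3.54×10⁻⁴ mol / 8.883×10⁻⁴ mol photons = 0.40.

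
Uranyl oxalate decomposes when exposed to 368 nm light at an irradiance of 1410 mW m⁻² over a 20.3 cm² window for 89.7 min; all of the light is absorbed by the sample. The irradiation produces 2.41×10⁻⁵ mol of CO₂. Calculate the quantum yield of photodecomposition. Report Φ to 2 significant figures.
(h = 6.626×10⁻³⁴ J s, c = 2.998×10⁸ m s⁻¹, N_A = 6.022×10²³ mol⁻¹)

Φ = 0.51

Photon energy at 368 nm: hc/λ = (6.626×10⁻³⁴)(2.998×10⁸)/(368×10⁻⁹) = 5.398×10⁻¹⁹ J.
Energy delivered: (1410 mW m⁻²)(20.3×10⁻⁴ m²)(5382 s) = 15.40 J.
Photons incident: 15.40 / 5.398×10⁻¹⁹ = 2.853×10¹⁹, i.e. 2.853×10¹⁹/6.022×10²³ = 4.738×10⁻⁵ mol.
Φ = 2.41×10⁻⁵ mol / 4.738×10⁻⁵ mol photons = 0.51.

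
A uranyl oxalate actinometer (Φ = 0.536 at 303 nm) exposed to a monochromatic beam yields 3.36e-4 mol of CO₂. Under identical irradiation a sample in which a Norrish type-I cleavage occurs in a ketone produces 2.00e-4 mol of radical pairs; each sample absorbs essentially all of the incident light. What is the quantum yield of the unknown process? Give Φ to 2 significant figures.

Photons absorbed by the actinometer: 3.36e-4 / 0.536 = 6.269e-4 mol.
Φ(unknown) = 2.00e-4 / 6.269e-4 = 0.32.

Φ = 0.32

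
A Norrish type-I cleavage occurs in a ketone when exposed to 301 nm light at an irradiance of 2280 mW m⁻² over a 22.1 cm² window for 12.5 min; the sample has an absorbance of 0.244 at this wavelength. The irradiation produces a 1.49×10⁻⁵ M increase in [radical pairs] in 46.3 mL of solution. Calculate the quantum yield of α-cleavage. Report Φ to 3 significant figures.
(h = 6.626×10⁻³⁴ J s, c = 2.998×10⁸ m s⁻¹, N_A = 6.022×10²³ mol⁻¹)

Φ = 0.169

Product: (1.49×10⁻⁵ M)(0.0463 L) = 6.899×10⁻⁷ mol.
Photon energy at 301 nm: hc/λ = (6.626×10⁻³⁴)(2.998×10⁸)/(301×10⁻⁹) = 6.600×10⁻¹⁹ J.
Energy delivered: (2280 mW m⁻²)(22.1×10⁻⁴ m²)(750 s) = 3.779 J.
Photons incident: 3.779 / 6.600×10⁻¹⁹ = 5.726×10¹⁸, i.e. 5.726×10¹⁸/6.022×10²³ = 9.508×10⁻⁶ mol.
Fraction absorbed: 1 − 10^(−0.244) = 0.4298.
Photons absorbed: 0.4298 × 9.508×10⁻⁶ = 4.087×10⁻⁶ mol.
Φ = 6.899×10⁻⁷ mol / 4.087×10⁻⁶ mol photons = 0.169.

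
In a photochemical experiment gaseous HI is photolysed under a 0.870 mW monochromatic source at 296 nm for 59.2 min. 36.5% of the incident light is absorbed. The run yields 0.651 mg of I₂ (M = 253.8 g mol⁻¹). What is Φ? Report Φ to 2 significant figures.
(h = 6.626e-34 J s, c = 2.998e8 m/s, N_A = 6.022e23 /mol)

Φ = 0.92

Product: 0.651 mg / 253.8 g mol⁻¹ = 2.565e-6 mol.
Photon energy at 296 nm: hc/λ = (6.626e-34)(2.998e8)/(296e-9) = 6.711e-19 J.
Energy delivered: (0.870 mW)(3552 s) = 3.090 J.
Photons incident: 3.090 / 6.711e-19 = 4.604e18, i.e. 4.604e18/6.022e23 = 7.645e-6 mol.
Photons absorbed: 0.365 × 7.645e-6 = 2.790e-6 mol.
Φ = 2.565e-6 mol / 2.790e-6 mol photons = 0.92.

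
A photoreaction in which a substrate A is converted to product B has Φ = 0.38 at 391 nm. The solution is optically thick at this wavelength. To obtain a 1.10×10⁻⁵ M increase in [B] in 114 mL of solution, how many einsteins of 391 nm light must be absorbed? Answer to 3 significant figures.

Product: (1.10×10⁻⁵ M)(0.114 L) = 1.254×10⁻⁶ mol.
Photons that must be absorbed: 1.254×10⁻⁶ / 0.38 = 3.300×10⁻⁶ mol.

3.30×10⁻⁶ einstein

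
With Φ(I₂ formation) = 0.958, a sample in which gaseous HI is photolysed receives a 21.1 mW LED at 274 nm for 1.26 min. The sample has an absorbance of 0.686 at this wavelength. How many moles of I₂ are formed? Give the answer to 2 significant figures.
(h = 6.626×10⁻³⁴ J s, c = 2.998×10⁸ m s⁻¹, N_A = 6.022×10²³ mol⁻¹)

2.8×10⁻⁶ mol

Photon energy at 274 nm: hc/λ = (6.626×10⁻³⁴)(2.998×10⁸)/(274×10⁻⁹) = 7.250×10⁻¹⁹ J.
Energy delivered: (21.1 mW)(75.6 s) = 1.595 J.
Photons incident: 1.595 / 7.250×10⁻¹⁹ = 2.200×10¹⁸, i.e. 2.200×10¹⁸/6.022×10²³ = 3.653×10⁻⁶ mol.
Fraction absorbed: 1 − 10^(−0.686) = 0.7939.
Photons absorbed: 0.7939 × 3.653×10⁻⁶ = 2.900×10⁻⁶ mol.
Product: Φ × n_abs = 0.958 × 2.900×10⁻⁶ = 2.778×10⁻⁶ mol.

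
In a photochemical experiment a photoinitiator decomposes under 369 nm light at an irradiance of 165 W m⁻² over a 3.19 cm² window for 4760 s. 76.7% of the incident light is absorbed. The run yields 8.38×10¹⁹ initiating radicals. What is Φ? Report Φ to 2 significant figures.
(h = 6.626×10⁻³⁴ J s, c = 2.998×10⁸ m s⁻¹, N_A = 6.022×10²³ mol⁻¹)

Product: 8.38×10¹⁹ / 6.022×10²³ = 1.392×10⁻⁴ mol.
Photon energy at 369 nm: hc/λ = (6.626×10⁻³⁴)(2.998×10⁸)/(369×10⁻⁹) = 5.383×10⁻¹⁹ J.
Energy delivered: (165 W m⁻²)(3.19×10⁻⁴ m²)(4760 s) = 250.5 J.
Photons incident: 250.5 / 5.383×10⁻¹⁹ = 4.654×10²⁰, i.e. 4.654×10²⁰/6.022×10²³ = 7.728×10⁻⁴ mol.
Photons absorbed: 0.767 × 7.728×10⁻⁴ = 5.927×10⁻⁴ mol.
Φ = 1.392×10⁻⁴ mol / 5.927×10⁻⁴ mol photons = 0.23.

Φ = 0.23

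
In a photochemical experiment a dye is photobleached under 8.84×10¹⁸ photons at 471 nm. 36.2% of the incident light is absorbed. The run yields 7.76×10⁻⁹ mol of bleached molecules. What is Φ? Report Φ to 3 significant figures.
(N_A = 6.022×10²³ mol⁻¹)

Φ = 0.00146

Moles of photons: 8.84×10¹⁸ / 6.022×10²³ = 1.468×10⁻⁵ mol.
Photons absorbed: 0.362 × 1.468×10⁻⁵ = 5.314×10⁻⁶ mol.
Φ = 7.76×10⁻⁹ mol / 5.314×10⁻⁶ mol photons = 0.00146.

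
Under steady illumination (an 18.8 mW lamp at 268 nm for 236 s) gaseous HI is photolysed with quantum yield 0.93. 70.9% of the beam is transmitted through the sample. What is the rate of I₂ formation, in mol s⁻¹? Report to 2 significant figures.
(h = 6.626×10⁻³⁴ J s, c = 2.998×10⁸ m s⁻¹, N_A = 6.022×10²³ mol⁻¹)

1.1×10⁻⁸ mol s⁻¹

Photon energy at 268 nm: hc/λ = (6.626×10⁻³⁴)(2.998×10⁸)/(268×10⁻⁹) = 7.412×10⁻¹⁹ J.
Energy delivered: (18.8 mW)(236 s) = 4.437 J.
Photons incident: 4.437 / 7.412×10⁻¹⁹ = 5.986×10¹⁸, i.e. 5.986×10¹⁸/6.022×10²³ = 9.940×10⁻⁶ mol.
Fraction absorbed: 1 − 70.9/100 = 0.2910.
Photons absorbed: 0.2910 × 9.940×10⁻⁶ = 2.893×10⁻⁶ mol.
Product formed: 0.93 × 2.893×10⁻⁶ = 2.690×10⁻⁶ mol.
Rate: 2.690×10⁻⁶ / 236 s = 1.1×10⁻⁸ mol s⁻¹.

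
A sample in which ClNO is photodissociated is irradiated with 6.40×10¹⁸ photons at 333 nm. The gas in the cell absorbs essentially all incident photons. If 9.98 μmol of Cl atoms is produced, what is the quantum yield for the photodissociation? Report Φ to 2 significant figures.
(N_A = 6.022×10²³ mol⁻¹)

Product: 9.98 μmol = 9.98×10⁻⁶ mol.
Moles of photons: 6.40×10¹⁸ / 6.022×10²³ = 1.063×10⁻⁵ mol.
Φ = 9.98×10⁻⁶ mol / 1.063×10⁻⁵ mol photons = 0.94.

Φ = 0.94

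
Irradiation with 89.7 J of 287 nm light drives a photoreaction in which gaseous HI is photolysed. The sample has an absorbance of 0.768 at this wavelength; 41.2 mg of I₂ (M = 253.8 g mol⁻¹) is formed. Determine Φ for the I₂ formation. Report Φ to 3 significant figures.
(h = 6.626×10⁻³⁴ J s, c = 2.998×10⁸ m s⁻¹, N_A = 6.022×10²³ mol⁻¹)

Product: 41.2 mg / 253.8 g mol⁻¹ = 1.623×10⁻⁴ mol.
Photon energy at 287 nm: hc/λ = (6.626×10⁻³⁴)(2.998×10⁸)/(287×10⁻⁹) = 6.922×10⁻¹⁹ J.
Photons incident: 89.7 / 6.922×10⁻¹⁹ = 1.296×10²⁰, i.e. 1.296×10²⁰/6.022×10²³ = 2.152×10⁻⁴ mol.
Fraction absorbed: 1 − 10^(−0.768) = 0.8294.
Photons absorbed: 0.8294 × 2.152×10⁻⁴ = 1.785×10⁻⁴ mol.
Φ = 1.623×10⁻⁴ mol / 1.785×10⁻⁴ mol photons = 0.909.

Φ = 0.909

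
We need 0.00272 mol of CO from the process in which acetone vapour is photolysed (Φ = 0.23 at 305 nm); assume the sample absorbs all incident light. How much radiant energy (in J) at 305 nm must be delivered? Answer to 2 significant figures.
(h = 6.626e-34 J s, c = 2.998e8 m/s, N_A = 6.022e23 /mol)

Photons that must be absorbed: 0.00272 / 0.23 = 0.01183 mol.
Photon energy: hc/λ = 6.513e-19 J; per mole, 3.922e5 J mol⁻¹.
Energy required: 0.01183 × 3.922e5 = 4600 J.

4600 J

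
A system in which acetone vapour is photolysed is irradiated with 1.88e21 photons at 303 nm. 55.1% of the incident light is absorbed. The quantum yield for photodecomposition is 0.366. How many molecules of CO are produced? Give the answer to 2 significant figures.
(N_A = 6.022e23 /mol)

Moles of photons: 1.88e21 / 6.022e23 = 0.003122 mol.
Photons absorbed: 0.551 × 0.003122 = 0.001720 mol.
Product: Φ × n_abs = 0.366 × 0.001720 = 6.295e-4 mol.
As a count: 6.295e-4 × 6.022e23 = 3.8e20.

3.8e20 molecules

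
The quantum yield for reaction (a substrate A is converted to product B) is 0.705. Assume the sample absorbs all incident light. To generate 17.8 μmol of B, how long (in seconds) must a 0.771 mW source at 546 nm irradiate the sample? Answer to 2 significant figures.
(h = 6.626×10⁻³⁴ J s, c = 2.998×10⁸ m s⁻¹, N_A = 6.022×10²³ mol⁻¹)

t ≈ 7200 s

Product: 17.8 μmol = 1.78×10⁻⁵ mol.
Photons that must be absorbed: 1.78×10⁻⁵ / 0.705 = 2.525×10⁻⁵ mol.
Photon energy: hc/λ = 3.638×10⁻¹⁹ J; per mole, 2.191×10⁵ J mol⁻¹.
Energy required: 2.525×10⁻⁵ × 2.191×10⁵ = 5.532 J.
Time: 5.532 J / 0.000771 W = 7200 s.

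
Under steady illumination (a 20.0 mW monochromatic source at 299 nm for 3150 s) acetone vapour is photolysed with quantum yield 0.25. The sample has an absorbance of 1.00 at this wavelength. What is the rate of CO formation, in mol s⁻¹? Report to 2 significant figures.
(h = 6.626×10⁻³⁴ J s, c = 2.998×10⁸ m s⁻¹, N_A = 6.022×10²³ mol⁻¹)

Photon energy at 299 nm: hc/λ = (6.626×10⁻³⁴)(2.998×10⁸)/(299×10⁻⁹) = 6.644×10⁻¹⁹ J.
Energy delivered: (20.0 mW)(3150 s) = 63.00 J.
Photons incident: 63.00 / 6.644×10⁻¹⁹ = 9.482×10¹⁹, i.e. 9.482×10¹⁹/6.022×10²³ = 1.575×10⁻⁴ mol.
Fraction absorbed: 1 − 10^(−1.00) = 0.9000.
Photons absorbed: 0.9000 × 1.575×10⁻⁴ = 1.418×10⁻⁴ mol.
Product formed: 0.25 × 1.418×10⁻⁴ = 3.545×10⁻⁵ mol.
Rate: 3.545×10⁻⁵ / 3150 s = 1.1×10⁻⁸ mol s⁻¹.

1.1×10⁻⁸ mol s⁻¹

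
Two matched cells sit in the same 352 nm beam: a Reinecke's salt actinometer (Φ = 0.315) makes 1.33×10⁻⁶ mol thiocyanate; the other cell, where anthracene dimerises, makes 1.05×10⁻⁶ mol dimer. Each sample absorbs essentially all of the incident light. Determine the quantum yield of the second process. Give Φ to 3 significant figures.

Φ = 0.249

Photons absorbed by the actinometer: 1.33×10⁻⁶ / 0.315 = 4.222×10⁻⁶ mol.
Φ(unknown) = 1.05×10⁻⁶ / 4.222×10⁻⁶ = 0.249.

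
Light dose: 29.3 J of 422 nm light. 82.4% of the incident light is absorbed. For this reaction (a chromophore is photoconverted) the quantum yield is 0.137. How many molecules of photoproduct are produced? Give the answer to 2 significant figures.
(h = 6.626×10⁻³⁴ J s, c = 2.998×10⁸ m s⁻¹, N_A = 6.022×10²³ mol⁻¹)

7.0×10¹⁸ molecules

Photon energy at 422 nm: hc/λ = (6.626×10⁻³⁴)(2.998×10⁸)/(422×10⁻⁹) = 4.707×10⁻¹⁹ J.
Photons incident: 29.3 / 4.707×10⁻¹⁹ = 6.225×10¹⁹, i.e. 6.225×10¹⁹/6.022×10²³ = 1.034×10⁻⁴ mol.
Photons absorbed: 0.824 × 1.034×10⁻⁴ = 8.520×10⁻⁵ mol.
Product: Φ × n_abs = 0.137 × 8.520×10⁻⁵ = 1.167×10⁻⁵ mol.
As a count: 1.167×10⁻⁵ × 6.022×10²³ = 7.0×10¹⁸.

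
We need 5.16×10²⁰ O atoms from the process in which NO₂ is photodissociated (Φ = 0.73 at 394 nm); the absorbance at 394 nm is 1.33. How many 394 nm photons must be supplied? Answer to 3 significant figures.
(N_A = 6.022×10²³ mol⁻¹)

7.42×10²⁰ photons

Product: 5.16×10²⁰ / 6.022×10²³ = 8.569×10⁻⁴ mol.
Photons that must be absorbed: 8.569×10⁻⁴ / 0.73 = 0.001174 mol.
Fraction absorbed: 1 − 10^(−1.33) = 0.9532.
Incident photons needed: 0.001174 / 0.9532 = 0.001232 mol.
Photon count: 0.001232 × 6.022×10²³ = 7.42×10²⁰.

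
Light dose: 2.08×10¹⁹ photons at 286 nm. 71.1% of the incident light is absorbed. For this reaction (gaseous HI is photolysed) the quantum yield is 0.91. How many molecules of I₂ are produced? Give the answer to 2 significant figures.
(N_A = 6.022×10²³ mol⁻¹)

1.3×10¹⁹ molecules

Moles of photons: 2.08×10¹⁹ / 6.022×10²³ = 3.454×10⁻⁵ mol.
Photons absorbed: 0.711 × 3.454×10⁻⁵ = 2.456×10⁻⁵ mol.
Product: Φ × n_abs = 0.91 × 2.456×10⁻⁵ = 2.235×10⁻⁵ mol.
As a count: 2.235×10⁻⁵ × 6.022×10²³ = 1.3×10¹⁹.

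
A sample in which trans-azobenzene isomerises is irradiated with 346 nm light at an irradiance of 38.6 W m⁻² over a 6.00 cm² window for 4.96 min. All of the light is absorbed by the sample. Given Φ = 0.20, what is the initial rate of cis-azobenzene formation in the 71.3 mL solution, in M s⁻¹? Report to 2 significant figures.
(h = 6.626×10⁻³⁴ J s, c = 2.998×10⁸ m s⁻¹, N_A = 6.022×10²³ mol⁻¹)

1.9×10⁻⁷ M s⁻¹

Photon energy at 346 nm: hc/λ = (6.626×10⁻³⁴)(2.998×10⁸)/(346×10⁻⁹) = 5.741×10⁻¹⁹ J.
Energy delivered: (38.6 W m⁻²)(6.00×10⁻⁴ m²)(297.6 s) = 6.892 J.
Photons incident: 6.892 / 5.741×10⁻¹⁹ = 1.200×10¹⁹, i.e. 1.200×10¹⁹/6.022×10²³ = 1.993×10⁻⁵ mol.
Product formed: 0.20 × 1.993×10⁻⁵ = 3.986×10⁻⁶ mol.
Rate: 3.986×10⁻⁶ mol / (297.6 s × 0.0713 L) = 1.9×10⁻⁷ M s⁻¹.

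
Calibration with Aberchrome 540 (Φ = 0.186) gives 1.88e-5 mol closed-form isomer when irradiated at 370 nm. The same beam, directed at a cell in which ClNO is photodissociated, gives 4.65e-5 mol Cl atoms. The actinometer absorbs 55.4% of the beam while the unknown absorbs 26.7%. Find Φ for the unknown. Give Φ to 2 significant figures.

Photons absorbed by the actinometer: 1.88e-5 / 0.186 = 1.011e-4 mol.
Incident flux: 1.011e-4 / 0.554 = 1.825e-4 einstein.
Absorbed by unknown: 0.267 × 1.825e-4 = 4.873e-5 mol.
Φ(unknown) = 4.65e-5 / 4.873e-5 = 0.95.

Φ = 0.95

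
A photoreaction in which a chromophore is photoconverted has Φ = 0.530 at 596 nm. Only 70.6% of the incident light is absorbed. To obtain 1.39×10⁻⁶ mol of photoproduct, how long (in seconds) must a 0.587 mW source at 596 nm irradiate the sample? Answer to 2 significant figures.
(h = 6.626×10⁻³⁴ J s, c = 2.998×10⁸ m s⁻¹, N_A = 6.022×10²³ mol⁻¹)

t ≈ 1300 s

Photons that must be absorbed: 1.39×10⁻⁶ / 0.530 = 2.623×10⁻⁶ mol.
Incident photons needed: 2.623×10⁻⁶ / 0.706 = 3.715×10⁻⁶ mol.
Photon energy: hc/λ = 3.333×10⁻¹⁹ J; per mole, 2.007×10⁵ J mol⁻¹.
Energy required: 3.715×10⁻⁶ × 2.007×10⁵ = 0.7456 J.
Time: 0.7456 J / 0.000587 W = 1300 s.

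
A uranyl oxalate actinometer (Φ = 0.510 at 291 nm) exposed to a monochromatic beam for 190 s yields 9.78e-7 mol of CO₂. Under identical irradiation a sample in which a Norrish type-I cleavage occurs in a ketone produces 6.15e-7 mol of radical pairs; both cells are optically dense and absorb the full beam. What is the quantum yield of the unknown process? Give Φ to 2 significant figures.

Photons absorbed by the actinometer: 9.78e-7 / 0.510 = 1.918e-6 mol.
Φ(unknown) = 6.15e-7 / 1.918e-6 = 0.32.

Φ = 0.32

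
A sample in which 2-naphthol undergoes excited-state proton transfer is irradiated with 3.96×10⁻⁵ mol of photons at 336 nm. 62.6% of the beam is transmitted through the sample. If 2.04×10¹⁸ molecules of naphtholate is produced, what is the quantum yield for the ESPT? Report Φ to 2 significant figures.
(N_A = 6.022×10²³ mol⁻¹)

Φ = 0.23

Product: 2.04×10¹⁸ / 6.022×10²³ = 3.388×10⁻⁶ mol.
Fraction absorbed: 1 − 62.6/100 = 0.3740.
Photons absorbed: 0.3740 × 3.96×10⁻⁵ = 1.481×10⁻⁵ mol.
Φ = 3.388×10⁻⁶ mol / 1.481×10⁻⁵ mol photons = 0.23.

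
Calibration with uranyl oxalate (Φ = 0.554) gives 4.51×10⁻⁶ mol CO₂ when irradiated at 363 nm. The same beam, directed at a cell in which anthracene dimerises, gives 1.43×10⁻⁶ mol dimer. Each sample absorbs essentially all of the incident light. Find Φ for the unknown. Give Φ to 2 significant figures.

Φ = 0.18

Photons absorbed by the actinometer: 4.51×10⁻⁶ / 0.554 = 8.141×10⁻⁶ mol.
Φ(unknown) = 1.43×10⁻⁶ / 8.141×10⁻⁶ = 0.18.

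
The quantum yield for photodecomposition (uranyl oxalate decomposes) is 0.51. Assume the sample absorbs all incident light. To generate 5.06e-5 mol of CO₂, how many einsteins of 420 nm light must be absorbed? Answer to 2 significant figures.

9.9e-5 einstein

Photons that must be absorbed: 5.06e-5 / 0.51 = 9.922e-5 mol.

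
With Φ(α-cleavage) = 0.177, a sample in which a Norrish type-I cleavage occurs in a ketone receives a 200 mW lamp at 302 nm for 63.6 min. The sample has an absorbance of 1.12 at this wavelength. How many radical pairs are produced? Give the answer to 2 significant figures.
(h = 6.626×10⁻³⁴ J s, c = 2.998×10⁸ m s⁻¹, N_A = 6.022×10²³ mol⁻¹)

Photon energy at 302 nm: hc/λ = (6.626×10⁻³⁴)(2.998×10⁸)/(302×10⁻⁹) = 6.578×10⁻¹⁹ J.
Energy delivered: (200 mW)(3816 s) = 763.2 J.
Photons incident: 763.2 / 6.578×10⁻¹⁹ = 1.160×10²¹, i.e. 1.160×10²¹/6.022×10²³ = 0.001926 mol.
Fraction absorbed: 1 − 10^(−1.12) = 0.9241.
Photons absorbed: 0.9241 × 0.001926 = 0.001780 mol.
Product: Φ × n_abs = 0.177 × 0.001780 = 3.151×10⁻⁴ mol.
As a count: 3.151×10⁻⁴ × 6.022×10²³ = 1.9×10²⁰.

1.9×10²⁰ radical pairs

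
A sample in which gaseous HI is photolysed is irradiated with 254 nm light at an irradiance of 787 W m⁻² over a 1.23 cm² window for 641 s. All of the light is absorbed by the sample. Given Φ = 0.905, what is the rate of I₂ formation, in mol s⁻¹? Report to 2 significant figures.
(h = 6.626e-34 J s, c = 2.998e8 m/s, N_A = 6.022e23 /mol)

1.9e-7 mol s⁻¹

Photon energy at 254 nm: hc/λ = (6.626e-34)(2.998e8)/(254e-9) = 7.821e-19 J.
Energy delivered: (787 W m⁻²)(1.23e-4 m²)(641 s) = 62.05 J.
Photons incident: 62.05 / 7.821e-19 = 7.934e19, i.e. 7.934e19/6.022e23 = 1.318e-4 mol.
Product formed: 0.905 × 1.318e-4 = 1.193e-4 mol.
Rate: 1.193e-4 / 641 s = 1.9e-7 mol s⁻¹.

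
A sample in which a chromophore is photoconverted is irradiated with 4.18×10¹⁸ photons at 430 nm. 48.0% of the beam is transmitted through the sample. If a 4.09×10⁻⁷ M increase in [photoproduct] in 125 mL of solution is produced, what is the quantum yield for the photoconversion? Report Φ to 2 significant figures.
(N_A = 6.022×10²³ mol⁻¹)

Product: (4.09×10⁻⁷ M)(0.125 L) = 5.113×10⁻⁸ mol.
Moles of photons: 4.18×10¹⁸ / 6.022×10²³ = 6.941×10⁻⁶ mol.
Fraction absorbed: 1 − 48.0/100 = 0.5200.
Photons absorbed: 0.5200 × 6.941×10⁻⁶ = 3.609×10⁻⁶ mol.
Φ = 5.113×10⁻⁸ mol / 3.609×10⁻⁶ mol photons = 0.014.

Φ = 0.014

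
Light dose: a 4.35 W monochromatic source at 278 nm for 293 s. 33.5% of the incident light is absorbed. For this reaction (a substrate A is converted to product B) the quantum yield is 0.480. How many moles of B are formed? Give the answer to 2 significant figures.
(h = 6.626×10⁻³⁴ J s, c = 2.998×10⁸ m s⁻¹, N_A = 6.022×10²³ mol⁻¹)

4.8×10⁻⁴ mol

Photon energy at 278 nm: hc/λ = (6.626×10⁻³⁴)(2.998×10⁸)/(278×10⁻⁹) = 7.146×10⁻¹⁹ J.
Energy delivered: (4.35 W)(293 s) = 1275 J.
Photons incident: 1275 / 7.146×10⁻¹⁹ = 1.784×10²¹, i.e. 1.784×10²¹/6.022×10²³ = 0.002962 mol.
Photons absorbed: 0.335 × 0.002962 = 9.923×10⁻⁴ mol.
Product: Φ × n_abs = 0.480 × 9.923×10⁻⁴ = 4.763×10⁻⁴ mol.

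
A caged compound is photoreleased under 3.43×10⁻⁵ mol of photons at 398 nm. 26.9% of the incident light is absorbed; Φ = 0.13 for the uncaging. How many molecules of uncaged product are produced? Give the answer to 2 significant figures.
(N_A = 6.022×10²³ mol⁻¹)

Photons absorbed: 0.269 × 3.43×10⁻⁵ = 9.227×10⁻⁶ mol.
Product: Φ × n_abs = 0.13 × 9.227×10⁻⁶ = 1.200×10⁻⁶ mol.
As a count: 1.200×10⁻⁶ × 6.022×10²³ = 7.2×10¹⁷.

7.2×10¹⁷ molecules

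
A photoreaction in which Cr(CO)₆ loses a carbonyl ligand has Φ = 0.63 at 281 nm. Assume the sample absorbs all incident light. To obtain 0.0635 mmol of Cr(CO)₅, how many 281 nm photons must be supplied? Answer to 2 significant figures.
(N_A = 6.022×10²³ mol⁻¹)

Product: 0.0635 mmol = 6.35×10⁻⁵ mol.
Photons that must be absorbed: 6.35×10⁻⁵ / 0.63 = 1.008×10⁻⁴ mol.
Photon count: 1.008×10⁻⁴ × 6.022×10²³ = 6.1×10¹⁹.

6.1×10¹⁹ photons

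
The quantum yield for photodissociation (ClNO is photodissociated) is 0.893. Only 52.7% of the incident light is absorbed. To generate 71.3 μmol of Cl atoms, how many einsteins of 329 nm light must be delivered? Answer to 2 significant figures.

Product: 71.3 μmol = 7.13e-5 mol.
Photons that must be absorbed: 7.13e-5 / 0.893 = 7.984e-5 mol.
Incident photons needed: 7.984e-5 / 0.527 = 1.515e-4 mol.

1.5e-4 einstein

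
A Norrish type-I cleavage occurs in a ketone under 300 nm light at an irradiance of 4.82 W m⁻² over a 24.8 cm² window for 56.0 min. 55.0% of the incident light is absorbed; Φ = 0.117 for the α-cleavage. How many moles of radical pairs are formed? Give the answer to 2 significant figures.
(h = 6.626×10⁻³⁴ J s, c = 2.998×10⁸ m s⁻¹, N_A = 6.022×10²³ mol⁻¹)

6.5×10⁻⁶ mol

Photon energy at 300 nm: hc/λ = (6.626×10⁻³⁴)(2.998×10⁸)/(300×10⁻⁹) = 6.622×10⁻¹⁹ J.
Energy delivered: (4.82 W m⁻²)(24.8×10⁻⁴ m²)(3360 s) = 40.16 J.
Photons incident: 40.16 / 6.622×10⁻¹⁹ = 6.065×10¹⁹, i.e. 6.065×10¹⁹/6.022×10²³ = 1.007×10⁻⁴ mol.
Photons absorbed: 0.550 × 1.007×10⁻⁴ = 5.539×10⁻⁵ mol.
Product: Φ × n_abs = 0.117 × 5.539×10⁻⁵ = 6.481×10⁻⁶ mol.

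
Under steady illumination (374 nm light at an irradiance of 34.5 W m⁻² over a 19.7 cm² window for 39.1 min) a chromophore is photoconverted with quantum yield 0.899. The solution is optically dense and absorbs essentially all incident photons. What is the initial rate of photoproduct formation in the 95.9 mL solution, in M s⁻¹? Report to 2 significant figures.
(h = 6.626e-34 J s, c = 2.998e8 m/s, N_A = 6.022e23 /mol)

2.0e-6 M s⁻¹

Photon energy at 374 nm: hc/λ = (6.626e-34)(2.998e8)/(374e-9) = 5.311e-19 J.
Energy delivered: (34.5 W m⁻²)(19.7e-4 m²)(2346 s) = 159.4 J.
Photons incident: 159.4 / 5.311e-19 = 3.001e20, i.e. 3.001e20/6.022e23 = 4.983e-4 mol.
Product formed: 0.899 × 4.983e-4 = 4.480e-4 mol.
Rate: 4.480e-4 mol / (2346 s × 0.0959 L) = 2.0e-6 M s⁻¹.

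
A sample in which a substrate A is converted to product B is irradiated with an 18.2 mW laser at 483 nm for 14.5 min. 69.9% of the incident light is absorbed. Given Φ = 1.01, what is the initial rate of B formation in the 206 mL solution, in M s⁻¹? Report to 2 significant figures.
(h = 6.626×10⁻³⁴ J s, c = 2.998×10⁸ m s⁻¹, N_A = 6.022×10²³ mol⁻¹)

2.5×10⁻⁷ M s⁻¹

Photon energy at 483 nm: hc/λ = (6.626×10⁻³⁴)(2.998×10⁸)/(483×10⁻⁹) = 4.113×10⁻¹⁹ J.
Energy delivered: (18.2 mW)(870 s) = 15.83 J.
Photons incident: 15.83 / 4.113×10⁻¹⁹ = 3.849×10¹⁹, i.e. 3.849×10¹⁹/6.022×10²³ = 6.392×10⁻⁵ mol.
Photons absorbed: 0.699 × 6.392×10⁻⁵ = 4.468×10⁻⁵ mol.
Product formed: 1.01 × 4.468×10⁻⁵ = 4.513×10⁻⁵ mol.
Rate: 4.513×10⁻⁵ mol / (870 s × 0.206 L) = 2.5×10⁻⁷ M s⁻¹.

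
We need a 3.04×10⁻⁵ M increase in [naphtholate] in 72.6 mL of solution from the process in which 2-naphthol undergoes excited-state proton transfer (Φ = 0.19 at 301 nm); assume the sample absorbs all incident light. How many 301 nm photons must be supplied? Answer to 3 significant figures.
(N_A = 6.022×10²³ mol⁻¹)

Product: (3.04×10⁻⁵ M)(0.0726 L) = 2.207×10⁻⁶ mol.
Photons that must be absorbed: 2.207×10⁻⁶ / 0.19 = 1.162×10⁻⁵ mol.
Photon count: 1.162×10⁻⁵ × 6.022×10²³ = 7.00×10¹⁸.

7.00×10¹⁸ photons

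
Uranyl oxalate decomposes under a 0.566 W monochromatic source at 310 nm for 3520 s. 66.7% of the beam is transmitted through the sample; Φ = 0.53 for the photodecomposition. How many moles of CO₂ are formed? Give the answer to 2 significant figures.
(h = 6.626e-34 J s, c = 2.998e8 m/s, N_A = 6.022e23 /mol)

9.1e-4 mol

Photon energy at 310 nm: hc/λ = (6.626e-34)(2.998e8)/(310e-9) = 6.408e-19 J.
Energy delivered: (0.566 W)(3520 s) = 1992 J.
Photons incident: 1992 / 6.408e-19 = 3.109e21, i.e. 3.109e21/6.022e23 = 0.005163 mol.
Fraction absorbed: 1 − 66.7/100 = 0.3330.
Photons absorbed: 0.3330 × 0.005163 = 0.001719 mol.
Product: Φ × n_abs = 0.53 × 0.001719 = 9.111e-4 mol.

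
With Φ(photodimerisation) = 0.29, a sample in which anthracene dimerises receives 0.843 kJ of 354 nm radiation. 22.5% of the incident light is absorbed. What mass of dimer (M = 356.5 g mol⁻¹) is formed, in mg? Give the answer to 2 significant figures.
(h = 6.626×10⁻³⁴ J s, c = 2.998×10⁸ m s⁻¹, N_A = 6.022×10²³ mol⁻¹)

Photon energy at 354 nm: hc/λ = (6.626×10⁻³⁴)(2.998×10⁸)/(354×10⁻⁹) = 5.612×10⁻¹⁹ J.
Incident energy: 0.843 kJ = 843 J.
Photons incident: 843 / 5.612×10⁻¹⁹ = 1.502×10²¹, i.e. 1.502×10²¹/6.022×10²³ = 0.002494 mol.
Photons absorbed: 0.225 × 0.002494 = 5.612×10⁻⁴ mol.
Product: Φ × n_abs = 0.29 × 5.612×10⁻⁴ = 1.627×10⁻⁴ mol.
Mass: 1.627×10⁻⁴ × 356.5 = 0.05800 g = 58 mg.

58 mg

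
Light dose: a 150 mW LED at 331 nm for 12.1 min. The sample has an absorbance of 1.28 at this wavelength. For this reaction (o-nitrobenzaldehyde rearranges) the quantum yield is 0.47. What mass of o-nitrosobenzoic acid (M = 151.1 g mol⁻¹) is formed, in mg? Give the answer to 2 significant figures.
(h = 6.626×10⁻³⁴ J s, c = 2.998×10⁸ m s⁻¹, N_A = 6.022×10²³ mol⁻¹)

20 mg

Photon energy at 331 nm: hc/λ = (6.626×10⁻³⁴)(2.998×10⁸)/(331×10⁻⁹) = 6.001×10⁻¹⁹ J.
Energy delivered: (150 mW)(726 s) = 108.9 J.
Photons incident: 108.9 / 6.001×10⁻¹⁹ = 1.815×10²⁰, i.e. 1.815×10²⁰/6.022×10²³ = 3.014×10⁻⁴ mol.
Fraction absorbed: 1 − 10^(−1.28) = 0.9475.
Photons absorbed: 0.9475 × 3.014×10⁻⁴ = 2.856×10⁻⁴ mol.
Product: Φ × n_abs = 0.47 × 2.856×10⁻⁴ = 1.342×10⁻⁴ mol.
Mass: 1.342×10⁻⁴ × 151.1 = 0.02028 g = 20 mg.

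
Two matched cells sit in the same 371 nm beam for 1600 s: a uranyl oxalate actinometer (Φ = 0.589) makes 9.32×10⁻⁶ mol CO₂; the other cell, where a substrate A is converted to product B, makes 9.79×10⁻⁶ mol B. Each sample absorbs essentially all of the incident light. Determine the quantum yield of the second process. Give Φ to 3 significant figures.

Photons absorbed by the actinometer: 9.32×10⁻⁶ / 0.589 = 1.582×10⁻⁵ mol.
Φ(unknown) = 9.79×10⁻⁶ / 1.582×10⁻⁵ = 0.619.

Φ = 0.619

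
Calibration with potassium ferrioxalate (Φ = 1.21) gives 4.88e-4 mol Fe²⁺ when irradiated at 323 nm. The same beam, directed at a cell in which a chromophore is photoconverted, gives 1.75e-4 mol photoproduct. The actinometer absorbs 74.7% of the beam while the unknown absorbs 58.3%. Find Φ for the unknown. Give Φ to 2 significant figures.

Photons absorbed by the actinometer: 4.88e-4 / 1.21 = 4.033e-4 mol.
Incident flux: 4.033e-4 / 0.747 = 5.399e-4 einstein.
Absorbed by unknown: 0.583 × 5.399e-4 = 3.148e-4 mol.
Φ(unknown) = 1.75e-4 / 3.148e-4 = 0.56.

Φ = 0.56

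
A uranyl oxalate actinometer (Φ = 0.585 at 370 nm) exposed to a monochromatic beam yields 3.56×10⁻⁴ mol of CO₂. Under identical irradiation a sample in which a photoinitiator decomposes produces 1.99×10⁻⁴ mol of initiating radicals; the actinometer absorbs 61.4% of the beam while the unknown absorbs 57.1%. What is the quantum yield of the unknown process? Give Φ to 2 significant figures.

Photons absorbed by the actinometer: 3.56×10⁻⁴ / 0.585 = 6.085×10⁻⁴ mol.
Incident flux: 6.085×10⁻⁴ / 0.614 = 9.910×10⁻⁴ einstein.
Absorbed by unknown: 0.571 × 9.910×10⁻⁴ = 5.659×10⁻⁴ mol.
Φ(unknown) = 1.99×10⁻⁴ / 5.659×10⁻⁴ = 0.35.

Φ = 0.35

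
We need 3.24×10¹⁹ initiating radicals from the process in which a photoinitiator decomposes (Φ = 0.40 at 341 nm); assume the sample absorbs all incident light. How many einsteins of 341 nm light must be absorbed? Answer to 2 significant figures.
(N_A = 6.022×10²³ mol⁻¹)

Product: 3.24×10¹⁹ / 6.022×10²³ = 5.380×10⁻⁵ mol.
Photons that must be absorbed: 5.380×10⁻⁵ / 0.40 = 1.345×10⁻⁴ mol.

1.3×10⁻⁴ einstein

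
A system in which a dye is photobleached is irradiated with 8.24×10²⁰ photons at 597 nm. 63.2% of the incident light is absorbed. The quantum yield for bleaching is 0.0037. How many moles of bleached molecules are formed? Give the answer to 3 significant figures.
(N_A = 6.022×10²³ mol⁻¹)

3.20×10⁻⁶ mol

Moles of photons: 8.24×10²⁰ / 6.022×10²³ = 0.001368 mol.
Photons absorbed: 0.632 × 0.001368 = 8.646×10⁻⁴ mol.
Product: Φ × n_abs = 0.0037 × 8.646×10⁻⁴ = 3.199×10⁻⁶ mol.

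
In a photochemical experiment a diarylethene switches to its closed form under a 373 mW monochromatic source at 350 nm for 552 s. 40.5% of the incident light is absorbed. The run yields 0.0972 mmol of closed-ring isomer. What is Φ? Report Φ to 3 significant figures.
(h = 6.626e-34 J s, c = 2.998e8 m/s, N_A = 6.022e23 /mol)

Product: 0.0972 mmol = 9.72e-5 mol.
Photon energy at 350 nm: hc/λ = (6.626e-34)(2.998e8)/(350e-9) = 5.676e-19 J.
Energy delivered: (373 mW)(552 s) = 205.9 J.
Photons incident: 205.9 / 5.676e-19 = 3.628e20, i.e. 3.628e20/6.022e23 = 6.025e-4 mol.
Photons absorbed: 0.405 × 6.025e-4 = 2.440e-4 mol.
Φ = 9.72e-5 mol / 2.440e-4 mol photons = 0.398.

Φ = 0.398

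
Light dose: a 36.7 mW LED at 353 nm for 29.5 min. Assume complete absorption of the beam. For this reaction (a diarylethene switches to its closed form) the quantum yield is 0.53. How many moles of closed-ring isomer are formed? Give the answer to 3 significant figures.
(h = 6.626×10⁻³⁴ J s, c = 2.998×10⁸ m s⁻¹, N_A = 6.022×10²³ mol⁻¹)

Photon energy at 353 nm: hc/λ = (6.626×10⁻³⁴)(2.998×10⁸)/(353×10⁻⁹) = 5.627×10⁻¹⁹ J.
Energy delivered: (36.7 mW)(1770 s) = 64.96 J.
Photons incident: 64.96 / 5.627×10⁻¹⁹ = 1.154×10²⁰, i.e. 1.154×10²⁰/6.022×10²³ = 1.916×10⁻⁴ mol.
Product: Φ × n_abs = 0.53 × 1.916×10⁻⁴ = 1.015×10⁻⁴ mol.

1.02×10⁻⁴ mol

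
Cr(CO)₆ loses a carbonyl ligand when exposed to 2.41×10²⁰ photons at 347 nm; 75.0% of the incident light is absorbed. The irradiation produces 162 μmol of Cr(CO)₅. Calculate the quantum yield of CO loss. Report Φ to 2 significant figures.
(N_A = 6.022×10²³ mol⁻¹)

Product: 162 μmol = 1.62×10⁻⁴ mol.
Moles of photons: 2.41×10²⁰ / 6.022×10²³ = 4.002×10⁻⁴ mol.
Photons absorbed: 0.750 × 4.002×10⁻⁴ = 3.002×10⁻⁴ mol.
Φ = 1.62×10⁻⁴ mol / 3.002×10⁻⁴ mol photons = 0.54.

Φ = 0.54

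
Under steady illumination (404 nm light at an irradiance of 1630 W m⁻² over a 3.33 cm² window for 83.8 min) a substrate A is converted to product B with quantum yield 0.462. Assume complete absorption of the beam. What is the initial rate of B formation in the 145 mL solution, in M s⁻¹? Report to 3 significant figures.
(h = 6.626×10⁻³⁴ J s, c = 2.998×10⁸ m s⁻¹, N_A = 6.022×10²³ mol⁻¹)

5.84×10⁻⁶ M s⁻¹

Photon energy at 404 nm: hc/λ = (6.626×10⁻³⁴)(2.998×10⁸)/(404×10⁻⁹) = 4.917×10⁻¹⁹ J.
Energy delivered: (1630 W m⁻²)(3.33×10⁻⁴ m²)(5028 s) = 2729 J.
Photons incident: 2729 / 4.917×10⁻¹⁹ = 5.550×10²¹, i.e. 5.550×10²¹/6.022×10²³ = 0.009216 mol.
Product formed: 0.462 × 0.009216 = 0.004258 mol.
Rate: 0.004258 mol / (5028 s × 0.145 L) = 5.84×10⁻⁶ M s⁻¹.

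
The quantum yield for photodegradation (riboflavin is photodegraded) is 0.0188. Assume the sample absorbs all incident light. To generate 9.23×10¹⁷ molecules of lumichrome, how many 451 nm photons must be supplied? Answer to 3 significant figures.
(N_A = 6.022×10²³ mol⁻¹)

4.91×10¹⁹ photons

Product: 9.23×10¹⁷ / 6.022×10²³ = 1.533×10⁻⁶ mol.
Photons that must be absorbed: 1.533×10⁻⁶ / 0.0188 = 8.154×10⁻⁵ mol.
Photon count: 8.154×10⁻⁵ × 6.022×10²³ = 4.91×10¹⁹.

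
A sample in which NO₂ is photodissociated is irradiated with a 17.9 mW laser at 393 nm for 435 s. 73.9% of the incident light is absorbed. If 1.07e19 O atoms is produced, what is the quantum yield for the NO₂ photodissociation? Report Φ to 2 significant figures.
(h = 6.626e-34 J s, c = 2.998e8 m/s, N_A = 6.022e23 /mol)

Φ = 0.94

Product: 1.07e19 / 6.022e23 = 1.777e-5 mol.
Photon energy at 393 nm: hc/λ = (6.626e-34)(2.998e8)/(393e-9) = 5.055e-19 J.
Energy delivered: (17.9 mW)(435 s) = 7.786 J.
Photons incident: 7.786 / 5.055e-19 = 1.540e19, i.e. 1.540e19/6.022e23 = 2.557e-5 mol.
Photons absorbed: 0.739 × 2.557e-5 = 1.890e-5 mol.
Φ = 1.777e-5 mol / 1.890e-5 mol photons = 0.94.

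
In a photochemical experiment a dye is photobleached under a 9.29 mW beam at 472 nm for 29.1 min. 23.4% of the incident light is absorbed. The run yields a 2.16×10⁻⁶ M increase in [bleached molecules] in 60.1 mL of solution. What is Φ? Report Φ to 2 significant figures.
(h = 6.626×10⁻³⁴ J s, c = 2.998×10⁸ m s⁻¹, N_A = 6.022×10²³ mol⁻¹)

Φ = 0.0087

Product: (2.16×10⁻⁶ M)(0.0601 L) = 1.298×10⁻⁷ mol.
Photon energy at 472 nm: hc/λ = (6.626×10⁻³⁴)(2.998×10⁸)/(472×10⁻⁹) = 4.209×10⁻¹⁹ J.
Energy delivered: (9.29 mW)(1746 s) = 16.22 J.
Photons incident: 16.22 / 4.209×10⁻¹⁹ = 3.854×10¹⁹, i.e. 3.854×10¹⁹/6.022×10²³ = 6.400×10⁻⁵ mol.
Photons absorbed: 0.234 × 6.400×10⁻⁵ = 1.498×10⁻⁵ mol.
Φ = 1.298×10⁻⁷ mol / 1.498×10⁻⁵ mol photons = 0.0087.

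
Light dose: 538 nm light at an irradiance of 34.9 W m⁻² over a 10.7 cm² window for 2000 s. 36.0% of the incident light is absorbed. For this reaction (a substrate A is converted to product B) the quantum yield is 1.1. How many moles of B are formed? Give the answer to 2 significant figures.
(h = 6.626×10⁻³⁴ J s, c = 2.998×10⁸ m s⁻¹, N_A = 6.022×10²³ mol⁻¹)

Photon energy at 538 nm: hc/λ = (6.626×10⁻³⁴)(2.998×10⁸)/(538×10⁻⁹) = 3.692×10⁻¹⁹ J.
Energy delivered: (34.9 W m⁻²)(10.7×10⁻⁴ m²)(2000 s) = 74.69 J.
Photons incident: 74.69 / 3.692×10⁻¹⁹ = 2.023×10²⁰, i.e. 2.023×10²⁰/6.022×10²³ = 3.359×10⁻⁴ mol.
Photons absorbed: 0.360 × 3.359×10⁻⁴ = 1.209×10⁻⁴ mol.
Product: Φ × n_abs = 1.1 × 1.209×10⁻⁴ = 1.330×10⁻⁴ mol.

1.3×10⁻⁴ mol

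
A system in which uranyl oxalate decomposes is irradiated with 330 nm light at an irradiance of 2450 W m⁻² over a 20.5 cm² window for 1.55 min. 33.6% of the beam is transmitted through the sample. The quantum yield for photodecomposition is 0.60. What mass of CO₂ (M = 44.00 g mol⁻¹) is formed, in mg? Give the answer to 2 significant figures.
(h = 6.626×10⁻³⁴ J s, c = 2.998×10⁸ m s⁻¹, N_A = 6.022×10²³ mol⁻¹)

23 mg

Photon energy at 330 nm: hc/λ = (6.626×10⁻³⁴)(2.998×10⁸)/(330×10⁻⁹) = 6.020×10⁻¹⁹ J.
Energy delivered: (2450 W m⁻²)(20.5×10⁻⁴ m²)(93 s) = 467.1 J.
Photons incident: 467.1 / 6.020×10⁻¹⁹ = 7.759×10²⁰, i.e. 7.759×10²⁰/6.022×10²³ = 0.001288 mol.
Fraction absorbed: 1 − 33.6/100 = 0.6640.
Photons absorbed: 0.6640 × 0.001288 = 8.552×10⁻⁴ mol.
Product: Φ × n_abs = 0.60 × 8.552×10⁻⁴ = 5.131×10⁻⁴ mol.
Mass: 5.131×10⁻⁴ × 44.00 = 0.02258 g = 23 mg.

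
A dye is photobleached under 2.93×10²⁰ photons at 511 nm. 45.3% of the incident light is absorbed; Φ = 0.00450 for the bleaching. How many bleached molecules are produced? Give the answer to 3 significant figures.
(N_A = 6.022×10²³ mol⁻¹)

Moles of photons: 2.93×10²⁰ / 6.022×10²³ = 4.865×10⁻⁴ mol.
Photons absorbed: 0.453 × 4.865×10⁻⁴ = 2.204×10⁻⁴ mol.
Product: Φ × n_abs = 0.00450 × 2.204×10⁻⁴ = 9.918×10⁻⁷ mol.
As a count: 9.918×10⁻⁷ × 6.022×10²³ = 5.97×10¹⁷.

5.97×10¹⁷ bleached molecules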